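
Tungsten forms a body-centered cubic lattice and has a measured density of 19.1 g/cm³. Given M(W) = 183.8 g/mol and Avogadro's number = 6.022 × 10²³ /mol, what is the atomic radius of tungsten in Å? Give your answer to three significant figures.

For a BCC cell (Z = 2), a³ = Z·M/(N_A·ρ) = 2 × 183.8 / (6.022 × 10²³ × 19.10) = 3.196 × 10^-23 cm³, so a = 3.173 × 10^-8 cm = 3.173 Å.
Atoms touch along the body diagonal, so √3·a = 4r, so r = 0.4330 × a = 1.37 Å.

1.37 Å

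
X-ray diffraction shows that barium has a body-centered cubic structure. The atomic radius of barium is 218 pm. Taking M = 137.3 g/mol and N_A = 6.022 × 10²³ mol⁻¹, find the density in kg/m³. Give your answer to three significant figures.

3570 kg/m³

In a BCC lattice, atoms touch along the body diagonal, so √3·a = 4r, giving a = 503.4 pm = 5.034 × 10^-8 cm.
With Z = 2, ρ = Z·M/(N_A·a³) = 2 × 137.3 / (6.022 × 10²³ × 1.276 × 10^-22) = 3.573 g/cm³ = 3570 kg/m³.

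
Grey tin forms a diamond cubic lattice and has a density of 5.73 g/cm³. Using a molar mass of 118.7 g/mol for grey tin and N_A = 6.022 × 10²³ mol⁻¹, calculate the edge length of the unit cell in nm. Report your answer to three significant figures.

With Z = 8 atoms per diamond cubic cell, a³ = Z·M/(N_A·ρ) = 8 × 118.7 / (6.022 × 10²³ × 5.730 g/cm³) = 2.752 × 10^-22 cm³.
a = (2.752 × 10^-22)^(1/3) = 6.505 × 10^-8 cm = 0.650 nm.

0.650 nm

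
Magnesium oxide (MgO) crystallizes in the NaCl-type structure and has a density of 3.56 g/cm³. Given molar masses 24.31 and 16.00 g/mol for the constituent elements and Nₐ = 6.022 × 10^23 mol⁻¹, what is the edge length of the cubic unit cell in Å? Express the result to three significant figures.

4.22 Å

M(MgO) = 40.31 g/mol; Z = 4 formula units per cell.
a³ = Z·M/(N_A·ρ) = 4 × 40.31 / (6.022 × 10²³ × 3.56) = 7.521 × 10^-23 cm³, so a = 4.221 × 10^-8 cm = 4.22 Å.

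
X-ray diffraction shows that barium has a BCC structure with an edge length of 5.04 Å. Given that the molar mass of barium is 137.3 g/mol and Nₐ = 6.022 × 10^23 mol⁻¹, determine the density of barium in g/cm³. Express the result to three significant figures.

A BCC unit cell contains Z = 2 atoms.
Cell volume: a³ = (5.04 Å)³ = (5.040 × 10^-8 cm)³ = 1.280 × 10^-22 cm³.
ρ = Z·M/(N_A·a³) = 2 × 137.3 / (6.022 × 10²³ × 1.280 × 10^-22) = 3.562 g/cm³.

3.56 g/cm³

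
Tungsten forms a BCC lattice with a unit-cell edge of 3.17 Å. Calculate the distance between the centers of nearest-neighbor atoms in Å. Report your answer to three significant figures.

In a BCC structure, atoms touch along the body diagonal, so √3·a = 4r; the nearest-neighbor distance equals 2r = 0.8660·a.
d = 0.8660 × 3.17 = 2.75 Å.

2.75 Å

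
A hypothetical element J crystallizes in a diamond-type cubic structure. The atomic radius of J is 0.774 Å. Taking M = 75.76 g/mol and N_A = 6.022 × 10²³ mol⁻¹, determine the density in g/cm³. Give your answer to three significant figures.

22.0 g/cm³

In a diamond cubic lattice, nearest neighbors lie along the body diagonal with √3·a = 8r, giving a = 3.575 Å = 3.575 × 10^-8 cm.
With Z = 8, ρ = Z·M/(N_A·a³) = 8 × 75.76 / (6.022 × 10²³ × 4.569 × 10^-23) = 22.03 g/cm³.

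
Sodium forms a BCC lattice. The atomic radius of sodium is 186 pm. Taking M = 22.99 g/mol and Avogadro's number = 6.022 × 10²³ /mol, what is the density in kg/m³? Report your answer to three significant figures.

In a BCC lattice, atoms touch along the body diagonal, so √3·a = 4r, giving a = 429.5 pm = 4.295 × 10^-8 cm.
With Z = 2, ρ = Z·M/(N_A·a³) = 2 × 22.99 / (6.022 × 10²³ × 7.926 × 10^-23) = 0.9634 g/cm³ = 963 kg/m³.

963 kg/m³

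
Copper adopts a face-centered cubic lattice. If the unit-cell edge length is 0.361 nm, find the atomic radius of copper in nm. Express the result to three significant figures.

In an FCC lattice, atoms touch along the face diagonal, so √2·a = 4r.
r = √2·a/4 = 1.4142 × 0.361 / 4 = 0.128 nm.

0.128 nm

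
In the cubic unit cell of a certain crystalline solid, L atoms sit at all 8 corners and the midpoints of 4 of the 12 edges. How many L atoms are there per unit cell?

2

Corner atoms are shared by 8 cells (1/8 each), edge atoms by 4 (1/4 each).
Net atoms = 8 × 1/8 + 4 × 1/4 = 1 + 1 = 2.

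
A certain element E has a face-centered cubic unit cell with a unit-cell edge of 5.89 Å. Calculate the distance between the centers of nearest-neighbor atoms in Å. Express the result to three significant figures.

4.16 Å

In an FCC structure, atoms touch along the face diagonal, so √2·a = 4r; the nearest-neighbor distance equals 2r = 0.7071·a.
d = 0.7071 × 5.89 = 4.16 Å.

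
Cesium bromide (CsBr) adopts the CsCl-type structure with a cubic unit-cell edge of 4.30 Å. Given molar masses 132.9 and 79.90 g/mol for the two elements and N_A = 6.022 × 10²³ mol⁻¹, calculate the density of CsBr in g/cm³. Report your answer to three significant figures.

4.44 g/cm³

The CsCl-type structure contains Z = 1 formula unit per cell; M(CsBr) = 132.9 + 79.90 = 212.8 g/mol.
a³ = (4.300 × 10^-8 cm)³ = 7.951 × 10^-23 cm³.
ρ = 1 × 212.8 / (6.022 × 10²³ × 7.951 × 10^-23) = 4.445 g/cm³.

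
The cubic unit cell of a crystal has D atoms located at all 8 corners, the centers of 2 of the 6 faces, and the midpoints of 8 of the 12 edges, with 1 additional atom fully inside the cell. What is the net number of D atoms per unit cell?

Corner atoms are shared by 8 cells (1/8 each), face atoms by 2 (1/2 each), edge atoms by 4 (1/4 each), interior atoms are unshared.
Net atoms = 8 × 1/8 + 2 × 1/2 + 8 × 1/4 + 1 = 1 + 1 + 2 + 1 = 5.

5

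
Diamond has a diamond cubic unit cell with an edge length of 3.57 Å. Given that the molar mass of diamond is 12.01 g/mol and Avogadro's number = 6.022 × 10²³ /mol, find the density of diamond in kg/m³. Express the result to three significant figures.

A diamond cubic unit cell contains Z = 8 atoms.
Cell volume: a³ = (3.57 Å)³ = (3.570 × 10^-8 cm)³ = 4.550 × 10^-23 cm³.
ρ = Z·M/(N_A·a³) = 8 × 12.01 / (6.022 × 10²³ × 4.550 × 10^-23) = 3.507 g/cm³ = 3510 kg/m³.

3510 kg/m³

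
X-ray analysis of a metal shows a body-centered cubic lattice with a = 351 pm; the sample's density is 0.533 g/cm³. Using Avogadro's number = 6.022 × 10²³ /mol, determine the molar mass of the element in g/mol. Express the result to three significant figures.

6.94 g/mol

A BCC cell has Z = 2 atoms; a = 3.510 × 10^-8 cm.
M = ρ·N_A·a³/Z = 0.533 × 6.022 × 10²³ × 4.324 × 10^-23 / 2 = 6.94 g/mol.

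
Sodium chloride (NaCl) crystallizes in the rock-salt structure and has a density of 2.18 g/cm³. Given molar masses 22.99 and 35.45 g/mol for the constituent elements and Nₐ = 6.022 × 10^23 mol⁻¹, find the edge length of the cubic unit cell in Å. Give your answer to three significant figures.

5.63 Å

M(NaCl) = 58.44 g/mol; Z = 4 formula units per cell.
a³ = Z·M/(N_A·ρ) = 4 × 58.44 / (6.022 × 10²³ × 2.18) = 1.781 × 10^-22 cm³, so a = 5.626 × 10^-8 cm = 5.63 Å.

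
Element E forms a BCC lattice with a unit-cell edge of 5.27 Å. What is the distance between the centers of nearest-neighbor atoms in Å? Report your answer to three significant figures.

4.56 Å

In a BCC structure, atoms touch along the body diagonal, so √3·a = 4r; the nearest-neighbor distance equals 2r = 0.8660·a.
d = 0.8660 × 5.27 = 4.56 Å.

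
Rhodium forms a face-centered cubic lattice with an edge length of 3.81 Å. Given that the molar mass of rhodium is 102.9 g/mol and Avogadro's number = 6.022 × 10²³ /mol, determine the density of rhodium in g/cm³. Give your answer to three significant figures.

12.4 g/cm³

An FCC unit cell contains Z = 4 atoms.
Cell volume: a³ = (3.81 Å)³ = (3.810 × 10^-8 cm)³ = 5.531 × 10^-23 cm³.
ρ = Z·M/(N_A·a³) = 4 × 102.9 / (6.022 × 10²³ × 5.531 × 10^-23) = 12.36 g/cm³.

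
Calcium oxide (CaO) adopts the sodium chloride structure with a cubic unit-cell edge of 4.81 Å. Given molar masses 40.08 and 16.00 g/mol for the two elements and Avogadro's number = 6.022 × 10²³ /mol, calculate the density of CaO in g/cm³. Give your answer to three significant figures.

The sodium chloride structure contains Z = 4 formula units per cell; M(CaO) = 40.08 + 16.00 = 56.08 g/mol.
a³ = (4.810 × 10^-8 cm)³ = 1.113 × 10^-22 cm³.
ρ = 4 × 56.08 / (6.022 × 10²³ × 1.113 × 10^-22) = 3.347 g/cm³.

3.35 g/cm³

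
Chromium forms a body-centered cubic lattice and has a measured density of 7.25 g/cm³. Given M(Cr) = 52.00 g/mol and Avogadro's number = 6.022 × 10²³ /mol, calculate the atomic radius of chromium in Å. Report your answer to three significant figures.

1.25 Å

For a BCC cell (Z = 2), a³ = Z·M/(N_A·ρ) = 2 × 52.00 / (6.022 × 10²³ × 7.250) = 2.382 × 10^-23 cm³, so a = 2.877 × 10^-8 cm = 2.877 Å.
Atoms touch along the body diagonal, so √3·a = 4r, so r = 0.4330 × a = 1.25 Å.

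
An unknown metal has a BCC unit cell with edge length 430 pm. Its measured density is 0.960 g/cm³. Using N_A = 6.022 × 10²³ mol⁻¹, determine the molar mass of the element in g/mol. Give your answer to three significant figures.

A BCC cell has Z = 2 atoms; a = 4.300 × 10^-8 cm.
M = ρ·N_A·a³/Z = 0.960 × 6.022 × 10²³ × 7.951 × 10^-23 / 2 = 23.0 g/mol.

23.0 g/mol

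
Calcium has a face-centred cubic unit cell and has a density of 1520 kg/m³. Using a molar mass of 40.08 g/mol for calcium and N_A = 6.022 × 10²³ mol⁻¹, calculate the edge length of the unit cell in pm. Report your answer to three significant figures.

With Z = 4 atoms per FCC cell, a³ = Z·M/(N_A·ρ) = 4 × 40.08 / (6.022 × 10²³ × 1.520 g/cm³) = 1.751 × 10^-22 cm³.
a = (1.751 × 10^-22)^(1/3) = 5.595 × 10^-8 cm = 560 pm.

560 pm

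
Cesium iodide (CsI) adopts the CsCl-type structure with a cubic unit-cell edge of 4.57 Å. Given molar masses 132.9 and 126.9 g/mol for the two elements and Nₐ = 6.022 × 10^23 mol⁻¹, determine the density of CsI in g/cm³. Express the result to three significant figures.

The CsCl-type structure contains Z = 1 formula unit per cell; M(CsI) = 132.9 + 126.9 = 259.8 g/mol.
a³ = (4.570 × 10^-8 cm)³ = 9.544 × 10^-23 cm³.
ρ = 1 × 259.8 / (6.022 × 10²³ × 9.544 × 10^-23) = 4.520 g/cm³.

4.52 g/cm³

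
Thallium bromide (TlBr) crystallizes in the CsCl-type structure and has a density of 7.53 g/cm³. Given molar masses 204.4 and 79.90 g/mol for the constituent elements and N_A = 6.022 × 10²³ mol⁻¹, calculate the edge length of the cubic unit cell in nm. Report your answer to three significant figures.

M(TlBr) = 284.3 g/mol; Z = 1 formula unit per cell.
a³ = Z·M/(N_A·ρ) = 1 × 284.3 / (6.022 × 10²³ × 7.53) = 6.270 × 10^-23 cm³, so a = 3.973 × 10^-8 cm = 0.397 nm.

0.397 nm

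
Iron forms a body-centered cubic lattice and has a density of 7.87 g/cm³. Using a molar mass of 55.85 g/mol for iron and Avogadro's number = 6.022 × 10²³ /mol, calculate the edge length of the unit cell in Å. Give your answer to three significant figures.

2.87 Å

With Z = 2 atoms per BCC cell, a³ = Z·M/(N_A·ρ) = 2 × 55.85 / (6.022 × 10²³ × 7.870 g/cm³) = 2.357 × 10^-23 cm³.
a = (2.357 × 10^-23)^(1/3) = 2.867 × 10^-8 cm = 2.87 Å.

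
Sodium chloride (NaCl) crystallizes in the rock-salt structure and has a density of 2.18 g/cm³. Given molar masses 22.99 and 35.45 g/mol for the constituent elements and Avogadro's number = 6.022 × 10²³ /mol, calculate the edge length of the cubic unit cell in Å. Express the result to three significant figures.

M(NaCl) = 58.44 g/mol; Z = 4 formula units per cell.
a³ = Z·M/(N_A·ρ) = 4 × 58.44 / (6.022 × 10²³ × 2.18) = 1.781 × 10^-22 cm³, so a = 5.626 × 10^-8 cm = 5.63 Å.

5.63 Å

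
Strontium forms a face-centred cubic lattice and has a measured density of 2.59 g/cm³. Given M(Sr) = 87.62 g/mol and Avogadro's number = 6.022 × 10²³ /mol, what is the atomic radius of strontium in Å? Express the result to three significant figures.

2.15 Å

For an FCC cell (Z = 4), a³ = Z·M/(N_A·ρ) = 4 × 87.62 / (6.022 × 10²³ × 2.590) = 2.247 × 10^-22 cm³, so a = 6.080 × 10^-8 cm = 6.080 Å.
Atoms touch along the face diagonal, so √2·a = 4r, so r = 0.3536 × a = 2.15 Å.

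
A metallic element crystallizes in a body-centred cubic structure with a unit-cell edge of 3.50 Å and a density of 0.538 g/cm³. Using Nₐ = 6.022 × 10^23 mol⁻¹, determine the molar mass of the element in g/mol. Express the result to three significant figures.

6.95 g/mol

A BCC cell has Z = 2 atoms; a = 3.500 × 10^-8 cm.
M = ρ·N_A·a³/Z = 0.538 × 6.022 × 10²³ × 4.288 × 10^-23 / 2 = 6.95 g/mol.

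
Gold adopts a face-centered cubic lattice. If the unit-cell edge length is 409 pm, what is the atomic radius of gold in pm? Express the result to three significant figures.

In an FCC lattice, atoms touch along the face diagonal, so √2·a = 4r.
r = √2·a/4 = 1.4142 × 409 / 4 = 145 pm.

145 pm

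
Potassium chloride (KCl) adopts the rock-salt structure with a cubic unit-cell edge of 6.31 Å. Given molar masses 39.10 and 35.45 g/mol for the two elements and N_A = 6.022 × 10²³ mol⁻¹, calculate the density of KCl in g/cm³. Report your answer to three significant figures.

The rock-salt structure contains Z = 4 formula units per cell; M(KCl) = 39.10 + 35.45 = 74.55 g/mol.
a³ = (6.310 × 10^-8 cm)³ = 2.512 × 10^-22 cm³.
ρ = 4 × 74.55 / (6.022 × 10²³ × 2.512 × 10^-22) = 1.971 g/cm³.

1.97 g/cm³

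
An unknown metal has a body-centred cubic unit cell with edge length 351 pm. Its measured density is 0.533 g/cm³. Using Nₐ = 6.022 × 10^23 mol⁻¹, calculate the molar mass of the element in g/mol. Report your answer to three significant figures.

6.94 g/mol

A BCC cell has Z = 2 atoms; a = 3.510 × 10^-8 cm.
M = ρ·N_A·a³/Z = 0.533 × 6.022 × 10²³ × 4.324 × 10^-23 / 2 = 6.94 g/mol.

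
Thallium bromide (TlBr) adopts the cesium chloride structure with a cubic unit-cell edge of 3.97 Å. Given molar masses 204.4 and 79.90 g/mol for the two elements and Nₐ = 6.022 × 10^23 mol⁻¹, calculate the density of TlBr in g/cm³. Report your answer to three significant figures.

The cesium chloride structure contains Z = 1 formula unit per cell; M(TlBr) = 204.4 + 79.90 = 284.3 g/mol.
a³ = (3.970 × 10^-8 cm)³ = 6.257 × 10^-23 cm³.
ρ = 1 × 284.3 / (6.022 × 10²³ × 6.257 × 10^-23) = 7.545 g/cm³.

7.55 g/cm³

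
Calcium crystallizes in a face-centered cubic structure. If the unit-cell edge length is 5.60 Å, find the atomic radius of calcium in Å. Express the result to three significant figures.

1.98 Å

In an FCC lattice, atoms touch along the face diagonal, so √2·a = 4r.
r = √2·a/4 = 1.4142 × 5.60 / 4 = 1.98 Å.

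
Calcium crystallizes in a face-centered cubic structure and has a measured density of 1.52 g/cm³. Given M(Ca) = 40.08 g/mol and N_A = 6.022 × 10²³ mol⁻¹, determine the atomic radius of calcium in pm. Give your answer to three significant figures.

For an FCC cell (Z = 4), a³ = Z·M/(N_A·ρ) = 4 × 40.08 / (6.022 × 10²³ × 1.520) = 1.751 × 10^-22 cm³, so a = 5.595 × 10^-8 cm = 559.5 pm.
Atoms touch along the face diagonal, so √2·a = 4r, so r = 0.3536 × a = 198 pm.

198 pm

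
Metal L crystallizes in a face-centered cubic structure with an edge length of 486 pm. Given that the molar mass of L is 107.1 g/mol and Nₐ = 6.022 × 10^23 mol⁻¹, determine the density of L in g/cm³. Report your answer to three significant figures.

6.20 g/cm³

An FCC unit cell contains Z = 4 atoms.
Cell volume: a³ = (486 pm)³ = (4.860 × 10^-8 cm)³ = 1.148 × 10^-22 cm³.
ρ = Z·M/(N_A·a³) = 4 × 107.1 / (6.022 × 10²³ × 1.148 × 10^-22) = 6.197 g/cm³.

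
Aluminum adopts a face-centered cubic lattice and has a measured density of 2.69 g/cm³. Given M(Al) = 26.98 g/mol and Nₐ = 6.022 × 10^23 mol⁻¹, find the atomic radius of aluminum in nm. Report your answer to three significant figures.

0.143 nm

For an FCC cell (Z = 4), a³ = Z·M/(N_A·ρ) = 4 × 26.98 / (6.022 × 10²³ × 2.690) = 6.662 × 10^-23 cm³, so a = 4.054 × 10^-8 cm = 0.4054 nm.
Atoms touch along the face diagonal, so √2·a = 4r, so r = 0.3536 × a = 0.143 nm.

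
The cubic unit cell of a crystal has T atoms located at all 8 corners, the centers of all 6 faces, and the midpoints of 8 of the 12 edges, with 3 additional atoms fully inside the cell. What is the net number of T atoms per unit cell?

9

Corner atoms are shared by 8 cells (1/8 each), face atoms by 2 (1/2 each), edge atoms by 4 (1/4 each), interior atoms are unshared.
Net atoms = 8 × 1/8 + 6 × 1/2 + 8 × 1/4 + 3 = 1 + 3 + 2 + 3 = 9.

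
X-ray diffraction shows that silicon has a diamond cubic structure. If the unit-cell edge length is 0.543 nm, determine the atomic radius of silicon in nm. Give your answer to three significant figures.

0.118 nm

In a diamond cubic lattice, nearest neighbors lie along the body diagonal with √3·a = 8r.
r = √3·a/8 = 1.7321 × 0.543 / 8 = 0.118 nm.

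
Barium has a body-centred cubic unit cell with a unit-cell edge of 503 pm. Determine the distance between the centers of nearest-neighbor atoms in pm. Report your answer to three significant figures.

In a BCC structure, atoms touch along the body diagonal, so √3·a = 4r; the nearest-neighbor distance equals 2r = 0.8660·a.
d = 0.8660 × 503 = 436 pm.

436 pm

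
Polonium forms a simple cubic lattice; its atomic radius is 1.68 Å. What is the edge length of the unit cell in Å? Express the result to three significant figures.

In a simple cubic lattice, atoms touch along the cell edge, so a = 2r.
a = 2r = 2 × 1.68 = 3.36 Å.

3.36 Å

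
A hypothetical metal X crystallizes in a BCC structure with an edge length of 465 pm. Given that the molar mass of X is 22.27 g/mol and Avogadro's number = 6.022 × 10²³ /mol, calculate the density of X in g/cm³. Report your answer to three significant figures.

0.736 g/cm³

A BCC unit cell contains Z = 2 atoms.
Cell volume: a³ = (465 pm)³ = (4.650 × 10^-8 cm)³ = 1.005 × 10^-22 cm³.
ρ = Z·M/(N_A·a³) = 2 × 22.27 / (6.022 × 10²³ × 1.005 × 10^-22) = 0.7356 g/cm³.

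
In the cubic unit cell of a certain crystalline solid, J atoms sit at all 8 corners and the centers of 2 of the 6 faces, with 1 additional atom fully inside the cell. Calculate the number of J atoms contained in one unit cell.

Corner atoms are shared by 8 cells (1/8 each), face atoms by 2 (1/2 each), interior atoms are unshared.
Net atoms = 8 × 1/8 + 2 × 1/2 + 1 = 1 + 1 + 1 = 3.

3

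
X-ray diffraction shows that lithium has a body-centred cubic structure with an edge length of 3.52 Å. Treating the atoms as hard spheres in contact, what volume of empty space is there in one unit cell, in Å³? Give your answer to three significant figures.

13.9 Å³

In a BCC lattice atoms touch along the body diagonal, so √3·a = 4r, so r = 0.4330a = 1.524 Å.
V_cell = a³ = 43.61 Å³; V_atoms = 2 × (4/3)πr³ = 29.67 Å³.
Empty space = 43.61 − 29.67 = 13.9 Å³.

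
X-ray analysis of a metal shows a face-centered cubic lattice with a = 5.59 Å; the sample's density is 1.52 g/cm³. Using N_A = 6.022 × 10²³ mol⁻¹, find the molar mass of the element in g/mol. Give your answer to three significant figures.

40.0 g/mol

An FCC cell has Z = 4 atoms; a = 5.590 × 10^-8 cm.
M = ρ·N_A·a³/Z = 1.52 × 6.022 × 10²³ × 1.747 × 10^-22 / 4 = 40.0 g/mol.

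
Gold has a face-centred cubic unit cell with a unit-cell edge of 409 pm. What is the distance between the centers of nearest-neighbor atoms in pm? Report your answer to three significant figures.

289 pm

In an FCC structure, atoms touch along the face diagonal, so √2·a = 4r; the nearest-neighbor distance equals 2r = 0.7071·a.
d = 0.7071 × 409 = 289 pm.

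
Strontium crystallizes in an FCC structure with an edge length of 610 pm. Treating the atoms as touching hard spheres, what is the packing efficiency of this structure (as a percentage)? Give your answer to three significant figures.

In an FCC lattice atoms touch along the face diagonal, so √2·a = 4r, so r = 0.3536a = 215.7 pm.
Packing fraction = Z·(4/3)πr³ / a³ = 4 × (4/3)π × (215.7)³ / (610)³ = 0.7405 = 74.0%.

74.0%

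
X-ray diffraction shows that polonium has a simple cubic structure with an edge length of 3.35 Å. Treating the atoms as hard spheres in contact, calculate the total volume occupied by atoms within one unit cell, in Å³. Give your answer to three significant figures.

In a simple cubic lattice atoms touch along the cell edge, so a = 2r, so r = 0.5000a = 1.675 Å.
V_atoms = Z × (4/3)πr³ = 1 × (4/3)π × (1.675)³ = 19.7 Å³.

19.7 Å³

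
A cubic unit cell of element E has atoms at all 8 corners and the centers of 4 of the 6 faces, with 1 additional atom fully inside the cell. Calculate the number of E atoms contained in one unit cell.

Corner atoms are shared by 8 cells (1/8 each), face atoms by 2 (1/2 each), interior atoms are unshared.
Net atoms = 8 × 1/8 + 4 × 1/2 + 1 = 1 + 2 + 1 = 4.

4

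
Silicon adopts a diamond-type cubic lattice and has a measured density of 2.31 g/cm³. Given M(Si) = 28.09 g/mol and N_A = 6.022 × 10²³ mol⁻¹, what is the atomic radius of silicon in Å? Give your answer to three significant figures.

1.18 Å

For a diamond cubic cell (Z = 8), a³ = Z·M/(N_A·ρ) = 8 × 28.09 / (6.022 × 10²³ × 2.310) = 1.615 × 10^-22 cm³, so a = 5.446 × 10^-8 cm = 5.446 Å.
Nearest neighbors lie along the body diagonal with √3·a = 8r, so r = 0.2165 × a = 1.18 Å.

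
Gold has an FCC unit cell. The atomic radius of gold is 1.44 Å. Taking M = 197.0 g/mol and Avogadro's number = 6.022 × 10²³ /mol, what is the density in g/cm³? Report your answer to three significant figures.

In an FCC lattice, atoms touch along the face diagonal, so √2·a = 4r, giving a = 4.073 Å = 4.073 × 10^-8 cm.
With Z = 4, ρ = Z·M/(N_A·a³) = 4 × 197.0 / (6.022 × 10²³ × 6.757 × 10^-23) = 19.37 g/cm³.

19.4 g/cm³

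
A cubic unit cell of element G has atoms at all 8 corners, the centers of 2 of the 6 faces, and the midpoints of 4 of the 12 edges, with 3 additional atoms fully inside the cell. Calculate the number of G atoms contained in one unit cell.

Corner atoms are shared by 8 cells (1/8 each), face atoms by 2 (1/2 each), edge atoms by 4 (1/4 each), interior atoms are unshared.
Net atoms = 8 × 1/8 + 2 × 1/2 + 4 × 1/4 + 3 = 1 + 1 + 1 + 3 = 6.

6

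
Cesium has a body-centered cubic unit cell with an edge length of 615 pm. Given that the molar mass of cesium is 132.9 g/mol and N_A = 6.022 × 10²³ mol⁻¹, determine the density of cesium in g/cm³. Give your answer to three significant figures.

A BCC unit cell contains Z = 2 atoms.
Cell volume: a³ = (615 pm)³ = (6.150 × 10^-8 cm)³ = 2.326 × 10^-22 cm³.
ρ = Z·M/(N_A·a³) = 2 × 132.9 / (6.022 × 10²³ × 2.326 × 10^-22) = 1.898 g/cm³.

1.90 g/cm³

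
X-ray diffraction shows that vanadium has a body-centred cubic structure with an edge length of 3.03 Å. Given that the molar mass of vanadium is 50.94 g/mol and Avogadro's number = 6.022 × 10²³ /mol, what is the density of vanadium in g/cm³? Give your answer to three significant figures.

A BCC unit cell contains Z = 2 atoms.
Cell volume: a³ = (3.03 Å)³ = (3.030 × 10^-8 cm)³ = 2.782 × 10^-23 cm³.
ρ = Z·M/(N_A·a³) = 2 × 50.94 / (6.022 × 10²³ × 2.782 × 10^-23) = 6.082 g/cm³.

6.08 g/cm³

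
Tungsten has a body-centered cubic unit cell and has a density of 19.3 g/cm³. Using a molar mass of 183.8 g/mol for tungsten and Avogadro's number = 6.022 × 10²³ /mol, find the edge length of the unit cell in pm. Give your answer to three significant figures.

316 pm

With Z = 2 atoms per BCC cell, a³ = Z·M/(N_A·ρ) = 2 × 183.8 / (6.022 × 10²³ × 19.30 g/cm³) = 3.163 × 10^-23 cm³.
a = (3.163 × 10^-23)^(1/3) = 3.162 × 10^-8 cm = 316 pm.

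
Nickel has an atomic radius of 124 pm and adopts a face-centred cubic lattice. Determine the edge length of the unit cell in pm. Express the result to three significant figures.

351 pm

In an FCC lattice, atoms touch along the face diagonal, so √2·a = 4r.
a = 4r/√2 = 4 × 124 / 1.4142 = 351 pm.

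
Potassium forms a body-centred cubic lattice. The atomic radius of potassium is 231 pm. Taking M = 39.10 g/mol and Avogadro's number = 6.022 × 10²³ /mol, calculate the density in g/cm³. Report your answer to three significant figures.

0.855 g/cm³

In a BCC lattice, atoms touch along the body diagonal, so √3·a = 4r, giving a = 533.5 pm = 5.335 × 10^-8 cm.
With Z = 2, ρ = Z·M/(N_A·a³) = 2 × 39.10 / (6.022 × 10²³ × 1.518 × 10^-22) = 0.8553 g/cm³.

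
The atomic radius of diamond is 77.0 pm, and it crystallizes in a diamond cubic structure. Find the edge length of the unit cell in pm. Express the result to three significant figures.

In a diamond cubic lattice, nearest neighbors lie along the body diagonal with √3·a = 8r.
a = 8r/√3 = 8 × 77.0 / 1.7321 = 356 pm.

356 pm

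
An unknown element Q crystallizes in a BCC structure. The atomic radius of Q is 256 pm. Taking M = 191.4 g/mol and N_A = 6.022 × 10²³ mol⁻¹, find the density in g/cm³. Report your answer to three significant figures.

In a BCC lattice, atoms touch along the body diagonal, so √3·a = 4r, giving a = 591.2 pm = 5.912 × 10^-8 cm.
With Z = 2, ρ = Z·M/(N_A·a³) = 2 × 191.4 / (6.022 × 10²³ × 2.066 × 10^-22) = 3.076 g/cm³.

3.08 g/cm³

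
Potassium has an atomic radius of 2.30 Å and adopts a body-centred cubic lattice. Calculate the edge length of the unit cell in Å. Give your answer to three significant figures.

In a BCC lattice, atoms touch along the body diagonal, so √3·a = 4r.
a = 4r/√3 = 4 × 2.30 / 1.7321 = 5.31 Å.

5.31 Å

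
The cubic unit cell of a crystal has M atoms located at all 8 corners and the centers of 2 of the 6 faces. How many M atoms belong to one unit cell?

Corner atoms are shared by 8 cells (1/8 each), face atoms by 2 (1/2 each).
Net atoms = 8 × 1/8 + 2 × 1/2 = 1 + 1 = 2.

2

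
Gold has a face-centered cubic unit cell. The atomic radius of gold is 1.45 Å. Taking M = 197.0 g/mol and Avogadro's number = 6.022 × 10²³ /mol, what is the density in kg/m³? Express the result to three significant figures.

In an FCC lattice, atoms touch along the face diagonal, so √2·a = 4r, giving a = 4.101 Å = 4.101 × 10^-8 cm.
With Z = 4, ρ = Z·M/(N_A·a³) = 4 × 197.0 / (6.022 × 10²³ × 6.898 × 10^-23) = 18.97 g/cm³ = 19000 kg/m³.

19000 kg/m³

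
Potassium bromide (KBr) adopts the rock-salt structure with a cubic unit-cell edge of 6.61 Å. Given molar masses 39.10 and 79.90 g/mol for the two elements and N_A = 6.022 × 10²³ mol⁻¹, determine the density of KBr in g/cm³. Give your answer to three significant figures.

2.74 g/cm³

The rock-salt structure contains Z = 4 formula units per cell; M(KBr) = 39.10 + 79.90 = 119.0 g/mol.
a³ = (6.610 × 10^-8 cm)³ = 2.888 × 10^-22 cm³.
ρ = 4 × 119.0 / (6.022 × 10²³ × 2.888 × 10^-22) = 2.737 g/cm³.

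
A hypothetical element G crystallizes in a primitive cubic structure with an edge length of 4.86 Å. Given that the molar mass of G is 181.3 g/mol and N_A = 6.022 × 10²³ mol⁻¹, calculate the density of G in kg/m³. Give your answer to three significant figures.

A simple cubic unit cell contains Z = 1 atom.
Cell volume: a³ = (4.86 Å)³ = (4.860 × 10^-8 cm)³ = 1.148 × 10^-22 cm³.
ρ = Z·M/(N_A·a³) = 1 × 181.3 / (6.022 × 10²³ × 1.148 × 10^-22) = 2.623 g/cm³ = 2620 kg/m³.

2620 kg/m³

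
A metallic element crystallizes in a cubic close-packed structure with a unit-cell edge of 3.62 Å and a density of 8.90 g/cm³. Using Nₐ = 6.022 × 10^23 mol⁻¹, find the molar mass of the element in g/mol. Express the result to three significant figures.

An FCC cell has Z = 4 atoms; a = 3.620 × 10^-8 cm.
M = ρ·N_A·a³/Z = 8.90 × 6.022 × 10²³ × 4.744 × 10^-23 / 4 = 63.6 g/mol.

63.6 g/mol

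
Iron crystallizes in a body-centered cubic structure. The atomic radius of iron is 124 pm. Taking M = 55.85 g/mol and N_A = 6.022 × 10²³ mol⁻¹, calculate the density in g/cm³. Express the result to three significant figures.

7.90 g/cm³

In a BCC lattice, atoms touch along the body diagonal, so √3·a = 4r, giving a = 286.4 pm = 2.864 × 10^-8 cm.
With Z = 2, ρ = Z·M/(N_A·a³) = 2 × 55.85 / (6.022 × 10²³ × 2.348 × 10^-23) = 7.899 g/cm³.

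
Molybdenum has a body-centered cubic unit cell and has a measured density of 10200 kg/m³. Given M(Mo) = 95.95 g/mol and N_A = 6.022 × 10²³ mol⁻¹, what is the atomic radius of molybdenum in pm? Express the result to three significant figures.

For a BCC cell (Z = 2), a³ = Z·M/(N_A·ρ) = 2 × 95.95 / (6.022 × 10²³ × 10.20) = 3.124 × 10^-23 cm³, so a = 3.150 × 10^-8 cm = 315.0 pm.
Atoms touch along the body diagonal, so √3·a = 4r, so r = 0.4330 × a = 136 pm.

136 pm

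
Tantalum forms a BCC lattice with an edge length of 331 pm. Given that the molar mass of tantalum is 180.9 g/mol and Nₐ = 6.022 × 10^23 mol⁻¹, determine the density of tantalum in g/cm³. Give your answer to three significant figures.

A BCC unit cell contains Z = 2 atoms.
Cell volume: a³ = (331 pm)³ = (3.310 × 10^-8 cm)³ = 3.626 × 10^-23 cm³.
ρ = Z·M/(N_A·a³) = 2 × 180.9 / (6.022 × 10²³ × 3.626 × 10^-23) = 16.57 g/cm³.

16.6 g/cm³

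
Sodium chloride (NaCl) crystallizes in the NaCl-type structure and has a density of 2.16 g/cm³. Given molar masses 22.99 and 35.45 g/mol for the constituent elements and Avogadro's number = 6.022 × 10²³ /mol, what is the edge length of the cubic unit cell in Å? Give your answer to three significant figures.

M(NaCl) = 58.44 g/mol; Z = 4 formula units per cell.
a³ = Z·M/(N_A·ρ) = 4 × 58.44 / (6.022 × 10²³ × 2.16) = 1.797 × 10^-22 cm³, so a = 5.643 × 10^-8 cm = 5.64 Å.

5.64 Å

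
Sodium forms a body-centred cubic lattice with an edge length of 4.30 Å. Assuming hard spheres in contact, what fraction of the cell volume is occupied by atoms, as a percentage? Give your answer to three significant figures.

68.0%

In a BCC lattice atoms touch along the body diagonal, so √3·a = 4r, so r = 0.4330a = 1.862 Å.
Packing fraction = Z·(4/3)πr³ / a³ = 2 × (4/3)π × (1.862)³ / (4.30)³ = 0.6802 = 68.0%.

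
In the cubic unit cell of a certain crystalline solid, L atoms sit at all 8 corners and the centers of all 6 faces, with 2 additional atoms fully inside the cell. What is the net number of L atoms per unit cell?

Corner atoms are shared by 8 cells (1/8 each), face atoms by 2 (1/2 each), interior atoms are unshared.
Net atoms = 8 × 1/8 + 6 × 1/2 + 2 = 1 + 3 + 2 = 6.

6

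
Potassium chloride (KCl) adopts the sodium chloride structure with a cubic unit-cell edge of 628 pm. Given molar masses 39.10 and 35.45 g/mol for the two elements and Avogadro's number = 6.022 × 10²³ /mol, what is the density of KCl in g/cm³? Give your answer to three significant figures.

The sodium chloride structure contains Z = 4 formula units per cell; M(KCl) = 39.10 + 35.45 = 74.55 g/mol.
a³ = (6.280 × 10^-8 cm)³ = 2.477 × 10^-22 cm³.
ρ = 4 × 74.55 / (6.022 × 10²³ × 2.477 × 10^-22) = 1.999 g/cm³.

2.00 g/cm³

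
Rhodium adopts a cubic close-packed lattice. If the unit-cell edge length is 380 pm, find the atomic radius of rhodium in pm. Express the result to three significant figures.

In an FCC lattice, atoms touch along the face diagonal, so √2·a = 4r.
r = √2·a/4 = 1.4142 × 380 / 4 = 134 pm.

134 pm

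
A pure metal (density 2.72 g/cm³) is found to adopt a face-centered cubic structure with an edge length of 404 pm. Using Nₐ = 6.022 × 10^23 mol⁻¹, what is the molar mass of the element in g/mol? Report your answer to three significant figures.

27.0 g/mol

An FCC cell has Z = 4 atoms; a = 4.040 × 10^-8 cm.
M = ρ·N_A·a³/Z = 2.72 × 6.022 × 10²³ × 6.594 × 10^-23 / 4 = 27.0 g/mol.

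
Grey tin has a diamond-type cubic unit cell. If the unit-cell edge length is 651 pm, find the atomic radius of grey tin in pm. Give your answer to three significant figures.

141 pm

In a diamond cubic lattice, nearest neighbors lie along the body diagonal with √3·a = 8r.
r = √3·a/8 = 1.7321 × 651 / 8 = 141 pm.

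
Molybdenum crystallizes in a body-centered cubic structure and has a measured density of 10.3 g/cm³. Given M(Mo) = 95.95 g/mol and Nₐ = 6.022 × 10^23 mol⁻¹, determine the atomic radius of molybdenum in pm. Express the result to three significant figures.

For a BCC cell (Z = 2), a³ = Z·M/(N_A·ρ) = 2 × 95.95 / (6.022 × 10²³ × 10.30) = 3.094 × 10^-23 cm³, so a = 3.139 × 10^-8 cm = 313.9 pm.
Atoms touch along the body diagonal, so √3·a = 4r, so r = 0.4330 × a = 136 pm.

136 pm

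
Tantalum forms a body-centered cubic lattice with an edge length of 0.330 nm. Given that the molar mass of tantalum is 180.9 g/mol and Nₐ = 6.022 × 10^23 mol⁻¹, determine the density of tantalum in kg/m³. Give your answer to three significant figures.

16700 kg/m³

A BCC unit cell contains Z = 2 atoms.
Cell volume: a³ = (0.330 nm)³ = (3.300 × 10^-8 cm)³ = 3.594 × 10^-23 cm³.
ρ = Z·M/(N_A·a³) = 2 × 180.9 / (6.022 × 10²³ × 3.594 × 10^-23) = 16.72 g/cm³ = 16700 kg/m³.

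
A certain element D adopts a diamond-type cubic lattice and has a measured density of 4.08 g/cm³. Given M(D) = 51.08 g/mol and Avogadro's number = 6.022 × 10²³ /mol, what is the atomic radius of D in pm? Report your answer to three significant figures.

119 pm

For a diamond cubic cell (Z = 8), a³ = Z·M/(N_A·ρ) = 8 × 51.08 / (6.022 × 10²³ × 4.080) = 1.663 × 10^-22 cm³, so a = 5.499 × 10^-8 cm = 549.9 pm.
Nearest neighbors lie along the body diagonal with √3·a = 8r, so r = 0.2165 × a = 119 pm.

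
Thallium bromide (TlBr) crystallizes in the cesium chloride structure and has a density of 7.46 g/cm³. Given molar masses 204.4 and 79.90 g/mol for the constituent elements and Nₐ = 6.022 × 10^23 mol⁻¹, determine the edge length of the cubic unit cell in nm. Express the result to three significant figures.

0.399 nm

M(TlBr) = 284.3 g/mol; Z = 1 formula unit per cell.
a³ = Z·M/(N_A·ρ) = 1 × 284.3 / (6.022 × 10²³ × 7.46) = 6.328 × 10^-23 cm³, so a = 3.985 × 10^-8 cm = 0.399 nm.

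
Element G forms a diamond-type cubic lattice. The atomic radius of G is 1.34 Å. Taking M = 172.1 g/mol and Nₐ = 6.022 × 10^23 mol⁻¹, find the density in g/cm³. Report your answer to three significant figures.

9.64 g/cm³

In a diamond cubic lattice, nearest neighbors lie along the body diagonal with √3·a = 8r, giving a = 6.189 Å = 6.189 × 10^-8 cm.
With Z = 8, ρ = Z·M/(N_A·a³) = 8 × 172.1 / (6.022 × 10²³ × 2.371 × 10^-22) = 9.643 g/cm³.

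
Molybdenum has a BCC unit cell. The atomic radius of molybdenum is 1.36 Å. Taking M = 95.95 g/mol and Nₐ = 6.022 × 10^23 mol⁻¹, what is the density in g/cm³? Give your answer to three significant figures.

In a BCC lattice, atoms touch along the body diagonal, so √3·a = 4r, giving a = 3.141 Å = 3.141 × 10^-8 cm.
With Z = 2, ρ = Z·M/(N_A·a³) = 2 × 95.95 / (6.022 × 10²³ × 3.098 × 10^-23) = 10.29 g/cm³.

10.3 g/cm³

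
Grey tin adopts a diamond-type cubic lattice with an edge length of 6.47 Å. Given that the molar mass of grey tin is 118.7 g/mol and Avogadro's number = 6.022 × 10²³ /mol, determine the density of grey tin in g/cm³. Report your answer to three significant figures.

A diamond cubic unit cell contains Z = 8 atoms.
Cell volume: a³ = (6.47 Å)³ = (6.470 × 10^-8 cm)³ = 2.708 × 10^-22 cm³.
ρ = Z·M/(N_A·a³) = 8 × 118.7 / (6.022 × 10²³ × 2.708 × 10^-22) = 5.822 g/cm³.

5.82 g/cm³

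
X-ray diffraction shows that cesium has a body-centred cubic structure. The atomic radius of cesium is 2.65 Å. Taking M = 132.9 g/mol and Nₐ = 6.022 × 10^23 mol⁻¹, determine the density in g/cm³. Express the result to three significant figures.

1.93 g/cm³

In a BCC lattice, atoms touch along the body diagonal, so √3·a = 4r, giving a = 6.120 Å = 6.120 × 10^-8 cm.
With Z = 2, ρ = Z·M/(N_A·a³) = 2 × 132.9 / (6.022 × 10²³ × 2.292 × 10^-22) = 1.926 g/cm³.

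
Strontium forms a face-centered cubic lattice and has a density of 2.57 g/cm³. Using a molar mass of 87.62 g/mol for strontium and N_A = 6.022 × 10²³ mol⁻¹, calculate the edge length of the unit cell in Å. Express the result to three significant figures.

With Z = 4 atoms per FCC cell, a³ = Z·M/(N_A·ρ) = 4 × 87.62 / (6.022 × 10²³ × 2.570 g/cm³) = 2.265 × 10^-22 cm³.
a = (2.265 × 10^-22)^(1/3) = 6.095 × 10^-8 cm = 6.10 Å.

6.10 Å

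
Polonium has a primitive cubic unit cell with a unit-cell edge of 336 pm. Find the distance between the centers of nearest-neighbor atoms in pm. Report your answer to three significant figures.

In a simple cubic structure, atoms touch along the cell edge, so a = 2r; the nearest-neighbor distance equals 2r = 1.000·a.
d = 1.000 × 336 = 336 pm.

336 pm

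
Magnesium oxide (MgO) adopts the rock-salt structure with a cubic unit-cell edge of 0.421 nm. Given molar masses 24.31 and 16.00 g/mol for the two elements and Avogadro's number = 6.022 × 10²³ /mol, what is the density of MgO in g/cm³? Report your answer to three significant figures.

The rock-salt structure contains Z = 4 formula units per cell; M(MgO) = 24.31 + 16.00 = 40.31 g/mol.
a³ = (4.210 × 10^-8 cm)³ = 7.462 × 10^-23 cm³.
ρ = 4 × 40.31 / (6.022 × 10²³ × 7.462 × 10^-23) = 3.588 g/cm³.

3.59 g/cm³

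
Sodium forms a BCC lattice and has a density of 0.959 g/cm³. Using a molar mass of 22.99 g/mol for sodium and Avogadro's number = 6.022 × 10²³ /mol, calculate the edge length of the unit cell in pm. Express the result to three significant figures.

430 pm

With Z = 2 atoms per BCC cell, a³ = Z·M/(N_A·ρ) = 2 × 22.99 / (6.022 × 10²³ × 0.9590 g/cm³) = 7.962 × 10^-23 cm³.
a = (7.962 × 10^-23)^(1/3) = 4.302 × 10^-8 cm = 430 pm.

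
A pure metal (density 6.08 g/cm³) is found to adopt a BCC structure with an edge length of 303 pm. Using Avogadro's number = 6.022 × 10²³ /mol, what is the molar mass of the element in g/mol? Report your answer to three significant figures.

A BCC cell has Z = 2 atoms; a = 3.030 × 10^-8 cm.
M = ρ·N_A·a³/Z = 6.08 × 6.022 × 10²³ × 2.782 × 10^-23 / 2 = 50.9 g/mol.

50.9 g/mol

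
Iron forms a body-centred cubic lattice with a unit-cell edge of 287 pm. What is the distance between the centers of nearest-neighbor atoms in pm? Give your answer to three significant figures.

In a BCC structure, atoms touch along the body diagonal, so √3·a = 4r; the nearest-neighbor distance equals 2r = 0.8660·a.
d = 0.8660 × 287 = 249 pm.

249 pm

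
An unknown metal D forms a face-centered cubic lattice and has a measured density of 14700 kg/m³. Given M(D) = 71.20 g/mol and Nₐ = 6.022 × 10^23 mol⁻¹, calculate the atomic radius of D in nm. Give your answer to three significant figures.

0.112 nm

For an FCC cell (Z = 4), a³ = Z·M/(N_A·ρ) = 4 × 71.20 / (6.022 × 10²³ × 14.70) = 3.217 × 10^-23 cm³, so a = 3.180 × 10^-8 cm = 0.3180 nm.
Atoms touch along the face diagonal, so √2·a = 4r, so r = 0.3536 × a = 0.112 nm.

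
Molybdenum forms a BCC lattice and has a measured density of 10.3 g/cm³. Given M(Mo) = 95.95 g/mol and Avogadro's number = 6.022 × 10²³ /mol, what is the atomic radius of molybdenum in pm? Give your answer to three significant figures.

136 pm

For a BCC cell (Z = 2), a³ = Z·M/(N_A·ρ) = 2 × 95.95 / (6.022 × 10²³ × 10.30) = 3.094 × 10^-23 cm³, so a = 3.139 × 10^-8 cm = 313.9 pm.
Atoms touch along the body diagonal, so √3·a = 4r, so r = 0.4330 × a = 136 pm.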